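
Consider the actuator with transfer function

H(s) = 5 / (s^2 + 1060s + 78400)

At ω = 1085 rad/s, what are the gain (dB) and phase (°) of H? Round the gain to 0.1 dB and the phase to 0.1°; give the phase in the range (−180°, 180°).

Substitute s = j1085:
Numerator: 5 = 5 + j0
Denominator: (j1085)^2 + 1060(j1085) + 78400 = -1098825 + j1150100
|N| = √(5² + 0²) ≈ 5, ∠N ≈ 0.00°
|D| = √(1098825² + 1150100²) ≈ 1.5906e+06, ∠D ≈ 133.69°
|H| = 5 / 1.5906e+06 ≈ 3.1435e-06
Gain = 20 log₁₀(3.1435e-06) ≈ -110.05 dB
∠H = 0.00° − 133.69° = -133.69°

-110.1 dB, -133.7°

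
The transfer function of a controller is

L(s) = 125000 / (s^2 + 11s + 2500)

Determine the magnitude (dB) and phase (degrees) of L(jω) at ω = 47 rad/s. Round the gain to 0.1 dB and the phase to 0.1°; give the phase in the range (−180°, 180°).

46.5 dB, -60.6°

At s = jω = j47:
quadratic: (j47)² + 11·j47 + 2500 = 291 + j517 → |·| ≈ 593.27, ∠ ≈ 60.63°
|L| = 125000 / 593.27 ≈ 210.7
Gain = 20 log₁₀(210.7) ≈ 46.47 dB
∠L = 0.00° − 60.63° = -60.63°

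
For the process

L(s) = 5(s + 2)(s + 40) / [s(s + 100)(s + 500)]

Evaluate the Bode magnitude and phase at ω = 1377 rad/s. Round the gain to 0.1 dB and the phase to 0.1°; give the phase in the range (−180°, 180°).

At s = jω = j1377:
zero (s+2): 2 + j1377 → |·| = √(2²+1377²) = √1896133 ≈ 1377, ∠ = arctan(1377/2) ≈ 89.92°
zero (s+40): 40 + j1377 → |·| = √(40²+1377²) = √1897729 ≈ 1377.6, ∠ = arctan(1377/40) ≈ 88.34°
pole (s+100): 100 + j1377 → |·| = √(100²+1377²) = √1906129 ≈ 1380.6, ∠ = arctan(1377/100) ≈ 85.85°
pole (s+500): 500 + j1377 → |·| = √(500²+1377²) = √2146129 ≈ 1465, ∠ = arctan(1377/500) ≈ 70.04°
pole at origin: |s| = 1377, ∠ = 90.00° (in denominator)
|L| = 5 · 1.897e+06 / 2.7851e+09 ≈ 0.0034056
Gain = 20 log₁₀(0.0034056) ≈ -49.36 dB
∠L = 178.26° − 245.89° = -67.63°

-49.4 dB, -67.6°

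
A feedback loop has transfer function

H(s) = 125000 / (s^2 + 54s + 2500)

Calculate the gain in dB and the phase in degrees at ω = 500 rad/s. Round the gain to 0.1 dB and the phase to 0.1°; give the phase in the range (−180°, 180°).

-6.0 dB, -173.8°

At s = jω = j500:
quadratic: (j500)² + 54·j500 + 2500 = -247500 + j27000 → |·| ≈ 2.4897e+05, ∠ ≈ 173.77°
|H| = 125000 / 2.4897e+05 ≈ 0.50207
Gain = 20 log₁₀(0.50207) ≈ -5.98 dB
∠H = 0.00° − 173.77° = -173.77°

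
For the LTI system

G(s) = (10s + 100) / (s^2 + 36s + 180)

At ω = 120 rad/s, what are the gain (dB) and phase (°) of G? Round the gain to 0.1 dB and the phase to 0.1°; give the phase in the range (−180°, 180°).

-21.8 dB, -77.9°

Substitute s = j120:
Numerator: 10(j120) + 100 = 100 + j1200
Denominator: (j120)^2 + 36(j120) + 180 = -14220 + j4320
|N| = √(100² + 1200²) ≈ 1204.2, ∠N ≈ 85.24°
|D| = √(14220² + 4320²) ≈ 14862, ∠D ≈ 163.10°
|G| = 1204.2 / 14862 ≈ 0.081025
Gain = 20 log₁₀(0.081025) ≈ -21.83 dB
∠G = 85.24° − 163.10° = -77.86°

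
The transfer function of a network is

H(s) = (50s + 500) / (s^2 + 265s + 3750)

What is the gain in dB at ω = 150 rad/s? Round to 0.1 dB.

Substitute s = j150:
Numerator: 50(j150) + 500 = 500 + j7500
Denominator: (j150)^2 + 265(j150) + 3750 = -18750 + j39750
|N| = √(500² + 7500²) ≈ 7516.6, ∠N ≈ 86.19°
|D| = √(18750² + 39750²) ≈ 43950, ∠D ≈ 115.25°
|H| = 7516.6 / 43950 ≈ 0.17103
Gain = 20 log₁₀(0.17103) ≈ -15.34 dB

-15.3 dB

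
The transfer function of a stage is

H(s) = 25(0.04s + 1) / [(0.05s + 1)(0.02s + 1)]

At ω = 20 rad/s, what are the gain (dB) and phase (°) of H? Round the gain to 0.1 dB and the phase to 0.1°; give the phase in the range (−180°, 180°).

26.5 dB, -28.1°

At ω = 20 rad/s:
zero (1 + j20·0.04) = 1 + j0.8 → |·| ≈ 1.2806, ∠ ≈ 38.66°
pole (1 + j20·0.05) = 1 + j1 → |·| ≈ 1.4142, ∠ ≈ 45.00°
pole (1 + j20·0.02) = 1 + j0.4 → |·| ≈ 1.077, ∠ ≈ 21.80°
|H| = 25 · 1.2806 / (1.4142 · 1.077) ≈ 21.02
Gain = 20 log₁₀(21.02) ≈ 26.45 dB
∠H = (38.66°) − (45.00° + 21.80°) = -28.14°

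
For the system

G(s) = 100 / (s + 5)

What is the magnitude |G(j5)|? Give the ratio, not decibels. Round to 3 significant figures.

At s = jω = j5:
pole (s+5): 5 + j5 → |·| = √(5²+5²) = √50 ≈ 7.0711, ∠ = arctan(5/5) ≈ 45.00°
|G| = 100 / 7.0711 ≈ 14.142

14.1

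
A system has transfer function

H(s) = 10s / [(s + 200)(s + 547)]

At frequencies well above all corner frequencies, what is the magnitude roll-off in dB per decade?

Each pole contributes −20 dB/decade at high frequency; each zero contributes +20 dB/decade.
Net: 1 zero(s) − 2 pole(s) → -20 dB/decade.

-20 dB/decade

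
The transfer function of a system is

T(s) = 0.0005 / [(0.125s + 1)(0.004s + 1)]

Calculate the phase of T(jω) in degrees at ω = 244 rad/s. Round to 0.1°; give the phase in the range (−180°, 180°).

-132.4°

At ω = 244 rad/s:
pole (1 + j244·0.125) = 1 + j30.5 → |·| ≈ 30.516, ∠ ≈ 88.12°
pole (1 + j244·0.004) = 1 + j0.976 → |·| ≈ 1.3973, ∠ ≈ 44.30°
∠T = (0°) − (88.12° + 44.30°) = -132.42°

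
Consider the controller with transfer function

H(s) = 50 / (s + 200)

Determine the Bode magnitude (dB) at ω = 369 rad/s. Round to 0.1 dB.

At s = jω = j369:
pole (s+200): 200 + j369 → |·| = √(200²+369²) = √176161 ≈ 419.72, ∠ = arctan(369/200) ≈ 61.54°
|H| = 50 / 419.72 ≈ 0.11913
Gain = 20 log₁₀(0.11913) ≈ -18.48 dB

-18.5 dB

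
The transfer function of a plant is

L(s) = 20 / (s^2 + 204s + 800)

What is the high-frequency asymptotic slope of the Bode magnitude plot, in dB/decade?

Each pole contributes −20 dB/decade at high frequency; each zero contributes +20 dB/decade.
Net: 0 zero(s) − 2 pole(s) → -40 dB/decade.

-40 dB/decade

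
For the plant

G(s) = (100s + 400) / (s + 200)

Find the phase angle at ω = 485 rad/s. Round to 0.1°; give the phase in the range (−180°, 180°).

Substitute s = j485:
Numerator: 100(j485) + 400 = 400 + j48500
Denominator: (j485) + 200 = 200 + j485
|N| = √(400² + 48500²) ≈ 48502, ∠N ≈ 89.53°
|D| = √(200² + 485²) ≈ 524.62, ∠D ≈ 67.59°
∠G = 89.53° − 67.59° = 21.94°

21.9°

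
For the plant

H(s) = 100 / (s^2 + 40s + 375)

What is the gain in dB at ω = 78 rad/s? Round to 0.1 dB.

-36.3 dB

Substitute s = j78:
Numerator: 100 = 100 + j0
Denominator: (j78)^2 + 40(j78) + 375 = -5709 + j3120
|N| = √(100² + 0²) ≈ 100, ∠N ≈ 0.00°
|D| = √(5709² + 3120²) ≈ 6505.9, ∠D ≈ 151.34°
|H| = 100 / 6505.9 ≈ 0.015371
Gain = 20 log₁₀(0.015371) ≈ -36.27 dB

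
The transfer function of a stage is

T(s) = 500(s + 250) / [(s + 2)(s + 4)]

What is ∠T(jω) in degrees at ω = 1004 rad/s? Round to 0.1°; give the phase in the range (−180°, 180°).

-103.6°

At s = jω = j1004:
zero (s+250): 250 + j1004 → |·| = √(250²+1004²) = √1070516 ≈ 1034.7, ∠ = arctan(1004/250) ≈ 76.02°
pole (s+2): 2 + j1004 → |·| = √(2²+1004²) = √1008020 ≈ 1004, ∠ = arctan(1004/2) ≈ 89.89°
pole (s+4): 4 + j1004 → |·| = √(4²+1004²) = √1008032 ≈ 1004, ∠ = arctan(1004/4) ≈ 89.77°
∠T = 76.02° − 179.66° = -103.64°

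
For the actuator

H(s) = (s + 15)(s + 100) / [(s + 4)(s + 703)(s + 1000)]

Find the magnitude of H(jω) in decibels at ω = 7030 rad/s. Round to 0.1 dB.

At s = jω = j7030:
zero (s+15): 15 + j7030 → |·| = √(15²+7030²) = √49421125 ≈ 7030, ∠ = arctan(7030/15) ≈ 89.88°
zero (s+100): 100 + j7030 → |·| = √(100²+7030²) = √49430900 ≈ 7030.7, ∠ = arctan(7030/100) ≈ 89.19°
pole (s+4): 4 + j7030 → |·| = √(4²+7030²) = √49420916 ≈ 7030, ∠ = arctan(7030/4) ≈ 89.97°
pole (s+703): 703 + j7030 → |·| = √(703²+7030²) = √49915109 ≈ 7065.1, ∠ = arctan(7030/703) ≈ 84.29°
pole (s+1000): 1000 + j7030 → |·| = √(1000²+7030²) = √50420900 ≈ 7100.8, ∠ = arctan(7030/1000) ≈ 81.90°
|H| = 1 · 4.9426e+07 / 3.5268e+11 ≈ 0.00014014
Gain = 20 log₁₀(0.00014014) ≈ -77.07 dB

-77.1 dB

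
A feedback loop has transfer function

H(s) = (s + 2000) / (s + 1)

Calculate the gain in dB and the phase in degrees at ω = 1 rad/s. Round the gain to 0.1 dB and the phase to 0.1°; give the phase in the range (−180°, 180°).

63.0 dB, -45.0°

At s = jω = j1:
zero (s+2000): 2000 + j1 → |·| = √(2000²+1²) = √4000001 ≈ 2000, ∠ = arctan(1/2000) ≈ 0.03°
pole (s+1): 1 + j1 → |·| = √(1²+1²) = √2 ≈ 1.4142, ∠ = arctan(1/1) ≈ 45.00°
|H| = 1 · 2000 / 1.4142 ≈ 1414.2
Gain = 20 log₁₀(1414.2) ≈ 63.01 dB
∠H = 0.03° − 45.00° = -44.97°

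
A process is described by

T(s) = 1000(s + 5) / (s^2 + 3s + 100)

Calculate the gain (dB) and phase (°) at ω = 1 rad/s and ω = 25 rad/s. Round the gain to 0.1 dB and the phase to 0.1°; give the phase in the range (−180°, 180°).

ω = 1: 34.2 dB, 9.6°; ω = 25: 33.6 dB, -93.2°

At s = jω = j1:
zero (s+5): 5 + j1 → |·| = √(5²+1²) = √26 ≈ 5.099, ∠ = arctan(1/5) ≈ 11.31°
quadratic: (j1)² + 3·j1 + 100 = 99 + j3 → |·| ≈ 99.045, ∠ ≈ 1.74°
|T| = 1000 · 5.099 / 99.045 ≈ 51.482
Gain = 20 log₁₀(51.482) ≈ 34.23 dB
∠T = 11.31° − 1.74° = 9.57°

At s = jω = j25:
zero (s+5): 5 + j25 → |·| = √(5²+25²) = √650 ≈ 25.495, ∠ = arctan(25/5) ≈ 78.69°
quadratic: (j25)² + 3·j25 + 100 = -525 + j75 → |·| ≈ 530.33, ∠ ≈ 171.87°
|T| = 1000 · 25.495 / 530.33 ≈ 48.074
Gain = 20 log₁₀(48.074) ≈ 33.64 dB
∠T = 78.69° − 171.87° = -93.18°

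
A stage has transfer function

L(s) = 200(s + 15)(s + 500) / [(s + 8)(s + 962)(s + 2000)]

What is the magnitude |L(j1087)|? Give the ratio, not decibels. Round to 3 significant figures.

At s = jω = j1087:
zero (s+15): 15 + j1087 → |·| = √(15²+1087²) = √1181794 ≈ 1087.1, ∠ = arctan(1087/15) ≈ 89.21°
zero (s+500): 500 + j1087 → |·| = √(500²+1087²) = √1431569 ≈ 1196.5, ∠ = arctan(1087/500) ≈ 65.30°
pole (s+8): 8 + j1087 → |·| = √(8²+1087²) = √1181633 ≈ 1087, ∠ = arctan(1087/8) ≈ 89.58°
pole (s+962): 962 + j1087 → |·| = √(962²+1087²) = √2107013 ≈ 1451.6, ∠ = arctan(1087/962) ≈ 48.49°
pole (s+2000): 2000 + j1087 → |·| = √(2000²+1087²) = √5181569 ≈ 2276.3, ∠ = arctan(1087/2000) ≈ 28.52°
|L| = 200 · 1.3007e+06 / 3.5917e+09 ≈ 0.072428

0.0724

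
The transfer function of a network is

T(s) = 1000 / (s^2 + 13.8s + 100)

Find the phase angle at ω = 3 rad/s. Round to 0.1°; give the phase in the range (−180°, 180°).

At s = jω = j3:
quadratic: (j3)² + 13.8·j3 + 100 = 91 + j41.4 → |·| ≈ 99.975, ∠ ≈ 24.46°
∠T = 0.00° − 24.46° = -24.46°

-24.5°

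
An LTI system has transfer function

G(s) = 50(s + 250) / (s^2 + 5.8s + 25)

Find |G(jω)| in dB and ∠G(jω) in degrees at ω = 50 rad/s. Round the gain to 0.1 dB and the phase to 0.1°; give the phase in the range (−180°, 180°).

At s = jω = j50:
zero (s+250): 250 + j50 → |·| = √(250²+50²) = √65000 ≈ 254.95, ∠ = arctan(50/250) ≈ 11.31°
quadratic: (j50)² + 5.8·j50 + 25 = -2475 + j290 → |·| ≈ 2491.9, ∠ ≈ 173.32°
|G| = 50 · 254.95 / 2491.9 ≈ 5.1156
Gain = 20 log₁₀(5.1156) ≈ 14.18 dB
∠G = 11.31° − 173.32° = -162.01°

14.2 dB, -162.0°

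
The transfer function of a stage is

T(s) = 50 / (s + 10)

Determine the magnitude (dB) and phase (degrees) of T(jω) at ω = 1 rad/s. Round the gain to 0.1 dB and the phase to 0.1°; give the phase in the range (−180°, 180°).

13.9 dB, -5.7°

At s = jω = j1:
pole (s+10): 10 + j1 → |·| = √(10²+1²) = √101 ≈ 10.05, ∠ = arctan(1/10) ≈ 5.71°
|T| = 50 / 10.05 ≈ 4.9751
Gain = 20 log₁₀(4.9751) ≈ 13.94 dB
∠T = 0.00° − 5.71° = -5.71°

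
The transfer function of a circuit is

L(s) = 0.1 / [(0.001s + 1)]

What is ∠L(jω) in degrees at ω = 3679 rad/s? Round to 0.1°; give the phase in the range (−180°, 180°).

-74.8°

At ω = 3679 rad/s:
pole (1 + j3679·0.001) = 1 + j3.679 → |·| ≈ 3.8125, ∠ ≈ 74.79°
∠L = (0°) − (74.79°) = -74.79°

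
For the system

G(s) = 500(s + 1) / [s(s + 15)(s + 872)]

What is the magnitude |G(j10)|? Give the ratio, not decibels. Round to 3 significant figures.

At s = jω = j10:
zero (s+1): 1 + j10 → |·| = √(1²+10²) = √101 ≈ 10.05, ∠ = arctan(10/1) ≈ 84.29°
pole (s+15): 15 + j10 → |·| = √(15²+10²) = √325 ≈ 18.028, ∠ = arctan(10/15) ≈ 33.69°
pole (s+872): 872 + j10 → |·| = √(872²+10²) = √760484 ≈ 872.06, ∠ = arctan(10/872) ≈ 0.66°
pole at origin: |s| = 10, ∠ = 90.00° (in denominator)
|G| = 500 · 10.05 / 1.5721e+05 ≈ 0.031964

0.0320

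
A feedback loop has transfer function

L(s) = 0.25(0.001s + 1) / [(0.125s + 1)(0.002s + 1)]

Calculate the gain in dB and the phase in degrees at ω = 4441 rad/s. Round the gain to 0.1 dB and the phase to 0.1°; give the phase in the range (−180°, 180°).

At ω = 4441 rad/s:
zero (1 + j4441·0.001) = 1 + j4.441 → |·| ≈ 4.5522, ∠ ≈ 77.31°
pole (1 + j4441·0.125) = 1 + j555.125 → |·| ≈ 555.13, ∠ ≈ 89.90°
pole (1 + j4441·0.002) = 1 + j8.882 → |·| ≈ 8.9381, ∠ ≈ 83.58°
|L| = 0.25 · 4.5522 / (555.13 · 8.9381) ≈ 0.00022936
Gain = 20 log₁₀(0.00022936) ≈ -72.79 dB
∠L = (77.31°) − (89.90° + 83.58°) = -96.17°

-72.8 dB, -96.2°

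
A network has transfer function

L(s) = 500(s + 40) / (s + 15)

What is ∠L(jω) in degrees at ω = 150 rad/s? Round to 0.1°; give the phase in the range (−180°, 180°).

-9.2°

At s = jω = j150:
zero (s+40): 40 + j150 → |·| = √(40²+150²) = √24100 ≈ 155.24, ∠ = arctan(150/40) ≈ 75.07°
pole (s+15): 15 + j150 → |·| = √(15²+150²) = √22725 ≈ 150.75, ∠ = arctan(150/15) ≈ 84.29°
∠L = 75.07° − 84.29° = -9.22°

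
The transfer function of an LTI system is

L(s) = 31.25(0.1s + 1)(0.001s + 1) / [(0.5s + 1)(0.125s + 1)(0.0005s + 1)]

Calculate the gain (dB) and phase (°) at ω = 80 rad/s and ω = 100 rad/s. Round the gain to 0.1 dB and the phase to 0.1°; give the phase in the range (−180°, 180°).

ω = 80: -4.0 dB, -87.7°; ω = 100: -6.0 dB, -87.1°

At ω = 80 rad/s:
zero (1 + j80·0.1) = 1 + j8 → |·| ≈ 8.0623, ∠ ≈ 82.87°
zero (1 + j80·0.001) = 1 + j0.08 → |·| ≈ 1.0032, ∠ ≈ 4.57°
pole (1 + j80·0.5) = 1 + j40 → |·| ≈ 40.012, ∠ ≈ 88.57°
pole (1 + j80·0.125) = 1 + j10 → |·| ≈ 10.05, ∠ ≈ 84.29°
pole (1 + j80·0.0005) = 1 + j0.04 → |·| ≈ 1.0008, ∠ ≈ 2.29°
|L| = 31.25 · 8.0623 · 1.0032 / (40.012 · 10.05 · 1.0008) ≈ 0.62805
Gain = 20 log₁₀(0.62805) ≈ -4.04 dB
∠L = (82.87° + 4.57°) − (88.57° + 84.29° + 2.29°) = -87.71°

At ω = 100 rad/s:
zero (1 + j100·0.1) = 1 + j10 → |·| ≈ 10.05, ∠ ≈ 84.29°
zero (1 + j100·0.001) = 1 + j0.1 → |·| ≈ 1.005, ∠ ≈ 5.71°
pole (1 + j100·0.5) = 1 + j50 → |·| ≈ 50.01, ∠ ≈ 88.85°
pole (1 + j100·0.125) = 1 + j12.5 → |·| ≈ 12.54, ∠ ≈ 85.43°
pole (1 + j100·0.0005) = 1 + j0.05 → |·| ≈ 1.0012, ∠ ≈ 2.86°
|L| = 31.25 · 10.05 · 1.005 / (50.01 · 12.54 · 1.0012) ≈ 0.5027
Gain = 20 log₁₀(0.5027) ≈ -5.97 dB
∠L = (84.29° + 5.71°) − (88.85° + 85.43° + 2.86°) = -87.14°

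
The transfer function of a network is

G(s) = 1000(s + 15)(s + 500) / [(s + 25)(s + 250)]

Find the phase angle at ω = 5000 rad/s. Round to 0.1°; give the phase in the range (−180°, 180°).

At s = jω = j5000:
zero (s+15): 15 + j5000 → |·| = √(15²+5000²) = √25000225 ≈ 5000, ∠ = arctan(5000/15) ≈ 89.83°
zero (s+500): 500 + j5000 → |·| = √(500²+5000²) = √25250000 ≈ 5024.9, ∠ = arctan(5000/500) ≈ 84.29°
pole (s+25): 25 + j5000 → |·| = √(25²+5000²) = √25000625 ≈ 5000.1, ∠ = arctan(5000/25) ≈ 89.71°
pole (s+250): 250 + j5000 → |·| = √(250²+5000²) = √25062500 ≈ 5006.2, ∠ = arctan(5000/250) ≈ 87.14°
∠G = 174.12° − 176.85° = -2.73°

-2.7°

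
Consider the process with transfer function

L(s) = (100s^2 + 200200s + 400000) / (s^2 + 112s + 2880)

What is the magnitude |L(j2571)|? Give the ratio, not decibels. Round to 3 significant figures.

Substitute s = j2571:
Numerator: 100(j2571)^2 + 200200(j2571) + 400000 = -660604100 + j514714200
Denominator: (j2571)^2 + 112(j2571) + 2880 = -6607161 + j287952
|N| = √(660604100² + 514714200²) ≈ 8.3745e+08, ∠N ≈ 142.08°
|D| = √(6607161² + 287952²) ≈ 6.6134e+06, ∠D ≈ 177.50°
|L| = 8.3745e+08 / 6.6134e+06 ≈ 126.63

127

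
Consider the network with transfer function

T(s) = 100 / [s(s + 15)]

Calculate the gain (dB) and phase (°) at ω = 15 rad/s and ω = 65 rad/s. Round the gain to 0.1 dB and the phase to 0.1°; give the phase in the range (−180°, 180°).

ω = 15: -10.1 dB, -135.0°; ω = 65: -32.7 dB, -167.0°

At s = jω = j15:
pole (s+15): 15 + j15 → |·| = √(15²+15²) = √450 ≈ 21.213, ∠ = arctan(15/15) ≈ 45.00°
pole at origin: |s| = 15, ∠ = 90.00° (in denominator)
|T| = 100 / 318.19 ≈ 0.31428
Gain = 20 log₁₀(0.31428) ≈ -10.05 dB
∠T = 0.00° − 135.00° = -135.00°

At s = jω = j65:
pole (s+15): 15 + j65 → |·| = √(15²+65²) = √4450 ≈ 66.708, ∠ = arctan(65/15) ≈ 77.01°
pole at origin: |s| = 65, ∠ = 90.00° (in denominator)
|T| = 100 / 4336 ≈ 0.023063
Gain = 20 log₁₀(0.023063) ≈ -32.74 dB
∠T = 0.00° − 167.01° = -167.01°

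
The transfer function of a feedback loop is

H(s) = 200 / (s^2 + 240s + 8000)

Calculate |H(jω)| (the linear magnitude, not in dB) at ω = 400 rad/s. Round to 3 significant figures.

0.00111

Substitute s = j400:
Numerator: 200 = 200 + j0
Denominator: (j400)^2 + 240(j400) + 8000 = -152000 + j96000
|N| = √(200² + 0²) ≈ 200, ∠N ≈ 0.00°
|D| = √(152000² + 96000²) ≈ 1.7978e+05, ∠D ≈ 147.72°
|H| = 200 / 1.7978e+05 ≈ 0.0011125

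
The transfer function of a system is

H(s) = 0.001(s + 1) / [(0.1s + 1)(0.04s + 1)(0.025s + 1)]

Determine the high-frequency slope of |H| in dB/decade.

-40 dB/decade

Each pole contributes −20 dB/decade at high frequency; each zero contributes +20 dB/decade.
Net: 1 zero(s) − 3 pole(s) → -40 dB/decade.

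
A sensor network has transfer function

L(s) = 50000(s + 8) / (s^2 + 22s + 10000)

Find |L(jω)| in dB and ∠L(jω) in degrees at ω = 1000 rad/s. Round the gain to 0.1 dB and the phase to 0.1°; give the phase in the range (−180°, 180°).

34.1 dB, -89.2°

At s = jω = j1000:
zero (s+8): 8 + j1000 → |·| = √(8²+1000²) = √1000064 ≈ 1000, ∠ = arctan(1000/8) ≈ 89.54°
quadratic: (j1000)² + 22·j1000 + 10000 = -990000 + j22000 → |·| ≈ 9.9024e+05, ∠ ≈ 178.73°
|L| = 50000 · 1000 / 9.9024e+05 ≈ 50.493
Gain = 20 log₁₀(50.493) ≈ 34.06 dB
∠L = 89.54° − 178.73° = -89.19°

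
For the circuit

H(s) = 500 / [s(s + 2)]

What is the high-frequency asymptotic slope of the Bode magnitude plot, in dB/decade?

Each pole contributes −20 dB/decade at high frequency; each zero contributes +20 dB/decade.
Net: 0 zero(s) − 2 pole(s) → -40 dB/decade.

-40 dB/decade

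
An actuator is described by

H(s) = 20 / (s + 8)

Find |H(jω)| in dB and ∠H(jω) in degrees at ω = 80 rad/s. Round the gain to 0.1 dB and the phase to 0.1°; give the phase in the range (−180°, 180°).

-12.1 dB, -84.3°

Substitute s = j80:
Numerator: 20 = 20 + j0
Denominator: (j80) + 8 = 8 + j80
|N| = √(20² + 0²) ≈ 20, ∠N ≈ 0.00°
|D| = √(8² + 80²) ≈ 80.399, ∠D ≈ 84.29°
|H| = 20 / 80.399 ≈ 0.24876
Gain = 20 log₁₀(0.24876) ≈ -12.08 dB
∠H = 0.00° − 84.29° = -84.29°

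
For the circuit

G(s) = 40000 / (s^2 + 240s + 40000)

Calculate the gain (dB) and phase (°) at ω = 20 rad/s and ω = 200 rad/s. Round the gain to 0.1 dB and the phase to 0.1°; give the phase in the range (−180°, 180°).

At s = jω = j20:
quadratic: (j20)² + 240·j20 + 40000 = 39600 + j4800 → |·| ≈ 39890, ∠ ≈ 6.91°
|G| = 40000 / 39890 ≈ 1.0028
Gain = 20 log₁₀(1.0028) ≈ 0.02 dB
∠G = 0.00° − 6.91° = -6.91°

At s = jω = j200:
quadratic: (j200)² + 240·j200 + 40000 = 0 + j48000 → |·| ≈ 48000, ∠ ≈ 90.00°
|G| = 40000 / 48000 ≈ 0.83333
Gain = 20 log₁₀(0.83333) ≈ -1.58 dB
∠G = 0.00° − 90.00° = -90.00°

ω = 20: 0.0 dB, -6.9°; ω = 200: -1.6 dB, -90.0°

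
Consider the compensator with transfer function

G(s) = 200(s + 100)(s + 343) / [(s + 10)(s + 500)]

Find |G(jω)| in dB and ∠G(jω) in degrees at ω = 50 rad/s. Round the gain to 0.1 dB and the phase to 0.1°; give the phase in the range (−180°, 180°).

At s = jω = j50:
zero (s+100): 100 + j50 → |·| = √(100²+50²) = √12500 ≈ 111.8, ∠ = arctan(50/100) ≈ 26.57°
zero (s+343): 343 + j50 → |·| = √(343²+50²) = √120149 ≈ 346.63, ∠ = arctan(50/343) ≈ 8.29°
pole (s+10): 10 + j50 → |·| = √(10²+50²) = √2600 ≈ 50.99, ∠ = arctan(50/10) ≈ 78.69°
pole (s+500): 500 + j50 → |·| = √(500²+50²) = √252500 ≈ 502.49, ∠ = arctan(50/500) ≈ 5.71°
|G| = 200 · 38753 / 25622 ≈ 302.5
Gain = 20 log₁₀(302.5) ≈ 49.61 dB
∠G = 34.86° − 84.40° = -49.54°

49.6 dB, -49.5°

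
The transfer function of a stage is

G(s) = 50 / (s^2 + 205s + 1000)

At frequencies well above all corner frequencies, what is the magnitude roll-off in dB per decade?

-40 dB/decade

Each pole contributes −20 dB/decade at high frequency; each zero contributes +20 dB/decade.
Net: 0 zero(s) − 2 pole(s) → -40 dB/decade.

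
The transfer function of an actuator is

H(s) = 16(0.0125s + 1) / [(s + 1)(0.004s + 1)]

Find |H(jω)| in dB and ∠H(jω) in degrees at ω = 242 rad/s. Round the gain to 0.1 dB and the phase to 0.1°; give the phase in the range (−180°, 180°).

At ω = 242 rad/s:
zero (1 + j242·0.0125) = 1 + j3.025 → |·| ≈ 3.186, ∠ ≈ 71.71°
pole (1 + j242·1) = 1 + j242 → |·| ≈ 242, ∠ ≈ 89.76°
pole (1 + j242·0.004) = 1 + j0.968 → |·| ≈ 1.3918, ∠ ≈ 44.07°
|H| = 16 · 3.186 / (242 · 1.3918) ≈ 0.15135
Gain = 20 log₁₀(0.15135) ≈ -16.40 dB
∠H = (71.71°) − (89.76° + 44.07°) = -62.12°

-16.4 dB, -62.1°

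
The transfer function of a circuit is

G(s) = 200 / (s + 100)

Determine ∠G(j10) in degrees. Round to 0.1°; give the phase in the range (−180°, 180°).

-5.7°

Substitute s = j10:
Numerator: 200 = 200 + j0
Denominator: (j10) + 100 = 100 + j10
|N| = √(200² + 0²) ≈ 200, ∠N ≈ 0.00°
|D| = √(100² + 10²) ≈ 100.5, ∠D ≈ 5.71°
∠G = 0.00° − 5.71° = -5.71°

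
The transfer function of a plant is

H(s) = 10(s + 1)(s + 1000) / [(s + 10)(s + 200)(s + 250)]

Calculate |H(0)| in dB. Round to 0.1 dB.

-34.0 dB

H(0) = 10·1·1000 / (10·200·250) = 0.02
20 log₁₀(0.02) ≈ -33.98 dB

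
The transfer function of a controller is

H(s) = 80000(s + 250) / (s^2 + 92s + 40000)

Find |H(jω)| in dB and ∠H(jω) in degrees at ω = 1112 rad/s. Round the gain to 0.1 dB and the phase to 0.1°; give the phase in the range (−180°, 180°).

37.6 dB, -97.8°

At s = jω = j1112:
zero (s+250): 250 + j1112 → |·| = √(250²+1112²) = √1299044 ≈ 1139.8, ∠ = arctan(1112/250) ≈ 77.33°
quadratic: (j1112)² + 92·j1112 + 40000 = -1196544 + j102304 → |·| ≈ 1.2009e+06, ∠ ≈ 175.11°
|H| = 80000 · 1139.8 / 1.2009e+06 ≈ 75.93
Gain = 20 log₁₀(75.93) ≈ 37.61 dB
∠H = 77.33° − 175.11° = -97.78°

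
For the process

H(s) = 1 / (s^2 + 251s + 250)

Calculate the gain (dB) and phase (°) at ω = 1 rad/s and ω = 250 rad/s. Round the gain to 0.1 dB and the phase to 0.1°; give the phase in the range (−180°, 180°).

Substitute s = j1:
Numerator: 1 = 1 + j0
Denominator: (j1)^2 + 251(j1) + 250 = 249 + j251
|N| = √(1² + 0²) ≈ 1, ∠N ≈ 0.00°
|D| = √(249² + 251²) ≈ 353.56, ∠D ≈ 45.23°
|H| = 1 / 353.56 ≈ 0.0028284
Gain = 20 log₁₀(0.0028284) ≈ -50.97 dB
∠H = 0.00° − 45.23° = -45.23°

Substitute s = j250:
Numerator: 1 = 1 + j0
Denominator: (j250)^2 + 251(j250) + 250 = -62250 + j62750
|N| = √(1² + 0²) ≈ 1, ∠N ≈ 0.00°
|D| = √(62250² + 62750²) ≈ 88389, ∠D ≈ 134.77°
|H| = 1 / 88389 ≈ 1.1314e-05
Gain = 20 log₁₀(1.1314e-05) ≈ -98.93 dB
∠H = 0.00° − 134.77° = -134.77°

ω = 1: -51.0 dB, -45.2°; ω = 250: -98.9 dB, -134.8°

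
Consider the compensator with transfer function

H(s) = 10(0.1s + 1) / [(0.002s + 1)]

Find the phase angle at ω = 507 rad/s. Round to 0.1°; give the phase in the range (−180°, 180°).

At ω = 507 rad/s:
zero (1 + j507·0.1) = 1 + j50.7 → |·| ≈ 50.71, ∠ ≈ 88.87°
pole (1 + j507·0.002) = 1 + j1.014 → |·| ≈ 1.4241, ∠ ≈ 45.40°
∠H = (88.87°) − (45.40°) = 43.47°

43.5°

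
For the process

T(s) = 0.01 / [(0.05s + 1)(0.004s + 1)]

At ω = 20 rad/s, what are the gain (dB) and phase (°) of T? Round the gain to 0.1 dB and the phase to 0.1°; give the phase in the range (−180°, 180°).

-43.0 dB, -49.6°

At ω = 20 rad/s:
pole (1 + j20·0.05) = 1 + j1 → |·| ≈ 1.4142, ∠ ≈ 45.00°
pole (1 + j20·0.004) = 1 + j0.08 → |·| ≈ 1.0032, ∠ ≈ 4.57°
|T| = 0.01 · 1 / (1.4142 · 1.0032) ≈ 0.0070486
Gain = 20 log₁₀(0.0070486) ≈ -43.04 dB
∠T = (0°) − (45.00° + 4.57°) = -49.57°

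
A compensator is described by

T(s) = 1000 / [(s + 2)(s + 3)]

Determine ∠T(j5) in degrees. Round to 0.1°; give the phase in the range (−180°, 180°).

-127.2°

At s = jω = j5:
pole (s+2): 2 + j5 → |·| = √(2²+5²) = √29 ≈ 5.3852, ∠ = arctan(5/2) ≈ 68.20°
pole (s+3): 3 + j5 → |·| = √(3²+5²) = √34 ≈ 5.831, ∠ = arctan(5/3) ≈ 59.04°
∠T = 0.00° − 127.24° = -127.24°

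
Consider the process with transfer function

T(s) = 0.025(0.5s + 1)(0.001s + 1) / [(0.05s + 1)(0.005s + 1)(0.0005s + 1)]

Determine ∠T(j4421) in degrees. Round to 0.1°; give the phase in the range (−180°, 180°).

At ω = 4421 rad/s:
zero (1 + j4421·0.5) = 1 + j2210.5 → |·| ≈ 2210.5, ∠ ≈ 89.97°
zero (1 + j4421·0.001) = 1 + j4.421 → |·| ≈ 4.5327, ∠ ≈ 77.25°
pole (1 + j4421·0.05) = 1 + j221.05 → |·| ≈ 221.05, ∠ ≈ 89.74°
pole (1 + j4421·0.005) = 1 + j22.105 → |·| ≈ 22.128, ∠ ≈ 87.41°
pole (1 + j4421·0.0005) = 1 + j2.2105 → |·| ≈ 2.4262, ∠ ≈ 65.66°
∠T = (89.97° + 77.25°) − (89.74° + 87.41° + 65.66°) = -75.59°

-75.6°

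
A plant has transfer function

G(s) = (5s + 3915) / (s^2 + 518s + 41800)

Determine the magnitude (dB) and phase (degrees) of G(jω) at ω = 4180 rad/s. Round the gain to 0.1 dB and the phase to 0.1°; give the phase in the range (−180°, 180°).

Substitute s = j4180:
Numerator: 5(j4180) + 3915 = 3915 + j20900
Denominator: (j4180)^2 + 518(j4180) + 41800 = -17430600 + j2165240
|N| = √(3915² + 20900²) ≈ 21264, ∠N ≈ 79.39°
|D| = √(17430600² + 2165240²) ≈ 1.7565e+07, ∠D ≈ 172.92°
|G| = 21264 / 1.7565e+07 ≈ 0.0012106
Gain = 20 log₁₀(0.0012106) ≈ -58.34 dB
∠G = 79.39° − 172.92° = -93.53°

-58.3 dB, -93.5°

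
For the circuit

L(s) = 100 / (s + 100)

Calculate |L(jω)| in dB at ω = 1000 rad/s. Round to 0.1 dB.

Substitute s = j1000:
Numerator: 100 = 100 + j0
Denominator: (j1000) + 100 = 100 + j1000
|N| = √(100² + 0²) ≈ 100, ∠N ≈ 0.00°
|D| = √(100² + 1000²) ≈ 1005, ∠D ≈ 84.29°
|L| = 100 / 1005 ≈ 0.099502
Gain = 20 log₁₀(0.099502) ≈ -20.04 dB

-20.0 dB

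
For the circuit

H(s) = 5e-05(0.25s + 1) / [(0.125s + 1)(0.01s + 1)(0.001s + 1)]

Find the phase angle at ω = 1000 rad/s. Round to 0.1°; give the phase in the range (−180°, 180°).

-129.1°

At ω = 1000 rad/s:
zero (1 + j1000·0.25) = 1 + j250 → |·| ≈ 250, ∠ ≈ 89.77°
pole (1 + j1000·0.125) = 1 + j125 → |·| ≈ 125, ∠ ≈ 89.54°
pole (1 + j1000·0.01) = 1 + j10 → |·| ≈ 10.05, ∠ ≈ 84.29°
pole (1 + j1000·0.001) = 1 + j1 → |·| ≈ 1.4142, ∠ ≈ 45.00°
∠H = (89.77°) − (89.54° + 84.29° + 45.00°) = -129.06°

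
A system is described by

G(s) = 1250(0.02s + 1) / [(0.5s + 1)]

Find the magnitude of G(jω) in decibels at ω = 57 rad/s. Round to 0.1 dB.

At ω = 57 rad/s:
zero (1 + j57·0.02) = 1 + j1.14 → |·| ≈ 1.5164, ∠ ≈ 48.74°
pole (1 + j57·0.5) = 1 + j28.5 → |·| ≈ 28.518, ∠ ≈ 87.99°
|G| = 1250 · 1.5164 / (28.518) ≈ 66.467
Gain = 20 log₁₀(66.467) ≈ 36.45 dB

36.5 dB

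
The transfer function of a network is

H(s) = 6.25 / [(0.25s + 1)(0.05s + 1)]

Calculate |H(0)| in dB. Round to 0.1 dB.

H(0) = 6.25 · 1 / 1 = 6.25
20 log₁₀(6.25) ≈ 15.92 dB

15.9 dB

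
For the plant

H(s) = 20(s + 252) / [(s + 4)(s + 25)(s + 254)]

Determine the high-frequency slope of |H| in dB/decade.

Each pole contributes −20 dB/decade at high frequency; each zero contributes +20 dB/decade.
Net: 1 zero(s) − 3 pole(s) → -40 dB/decade.

-40 dB/decade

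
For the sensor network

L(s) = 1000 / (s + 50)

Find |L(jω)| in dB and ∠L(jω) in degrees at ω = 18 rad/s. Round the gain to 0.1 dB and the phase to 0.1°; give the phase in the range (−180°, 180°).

25.5 dB, -19.8°

At s = jω = j18:
pole (s+50): 50 + j18 → |·| = √(50²+18²) = √2824 ≈ 53.141, ∠ = arctan(18/50) ≈ 19.80°
|L| = 1000 / 53.141 ≈ 18.818
Gain = 20 log₁₀(18.818) ≈ 25.49 dB
∠L = 0.00° − 19.80° = -19.80°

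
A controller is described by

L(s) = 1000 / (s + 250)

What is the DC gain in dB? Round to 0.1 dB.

12.0 dB

L(0) = 1000 / (250) = 4
20 log₁₀(4) ≈ 12.04 dB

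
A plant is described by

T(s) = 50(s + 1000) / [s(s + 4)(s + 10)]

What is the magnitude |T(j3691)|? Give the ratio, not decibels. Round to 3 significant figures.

At s = jω = j3691:
zero (s+1000): 1000 + j3691 → |·| = √(1000²+3691²) = √14623481 ≈ 3824.1, ∠ = arctan(3691/1000) ≈ 74.84°
pole (s+4): 4 + j3691 → |·| = √(4²+3691²) = √13623497 ≈ 3691, ∠ = arctan(3691/4) ≈ 89.94°
pole (s+10): 10 + j3691 → |·| = √(10²+3691²) = √13623581 ≈ 3691, ∠ = arctan(3691/10) ≈ 89.84°
pole at origin: |s| = 3691, ∠ = 90.00° (in denominator)
|T| = 50 · 3824.1 / 5.0284e+10 ≈ 3.8025e-06

3.80e-06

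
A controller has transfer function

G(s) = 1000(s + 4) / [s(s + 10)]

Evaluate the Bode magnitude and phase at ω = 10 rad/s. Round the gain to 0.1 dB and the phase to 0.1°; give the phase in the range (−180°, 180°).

At s = jω = j10:
zero (s+4): 4 + j10 → |·| = √(4²+10²) = √116 ≈ 10.77, ∠ = arctan(10/4) ≈ 68.20°
pole (s+10): 10 + j10 → |·| = √(10²+10²) = √200 ≈ 14.142, ∠ = arctan(10/10) ≈ 45.00°
pole at origin: |s| = 10, ∠ = 90.00° (in denominator)
|G| = 1000 · 10.77 / 141.42 ≈ 76.156
Gain = 20 log₁₀(76.156) ≈ 37.63 dB
∠G = 68.20° − 135.00° = -66.80°

37.6 dB, -66.8°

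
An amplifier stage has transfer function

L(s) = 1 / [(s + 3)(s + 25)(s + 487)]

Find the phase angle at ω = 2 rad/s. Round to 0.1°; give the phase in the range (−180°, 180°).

At s = jω = j2:
pole (s+3): 3 + j2 → |·| = √(3²+2²) = √13 ≈ 3.6056, ∠ = arctan(2/3) ≈ 33.69°
pole (s+25): 25 + j2 → |·| = √(25²+2²) = √629 ≈ 25.08, ∠ = arctan(2/25) ≈ 4.57°
pole (s+487): 487 + j2 → |·| = √(487²+2²) = √237173 ≈ 487, ∠ = arctan(2/487) ≈ 0.24°
∠L = 0.00° − 38.50° = -38.50°

-38.5°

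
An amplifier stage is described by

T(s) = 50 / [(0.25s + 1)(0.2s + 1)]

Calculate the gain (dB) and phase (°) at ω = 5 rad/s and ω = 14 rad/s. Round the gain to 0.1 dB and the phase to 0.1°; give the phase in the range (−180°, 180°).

ω = 5: 26.9 dB, -96.3°; ω = 14: 13.3 dB, -144.4°

At ω = 5 rad/s:
pole (1 + j5·0.25) = 1 + j1.25 → |·| ≈ 1.6008, ∠ ≈ 51.34°
pole (1 + j5·0.2) = 1 + j1 → |·| ≈ 1.4142, ∠ ≈ 45.00°
|T| = 50 · 1 / (1.6008 · 1.4142) ≈ 22.086
Gain = 20 log₁₀(22.086) ≈ 26.88 dB
∠T = (0°) − (51.34° + 45.00°) = -96.34°

At ω = 14 rad/s:
pole (1 + j14·0.25) = 1 + j3.5 → |·| ≈ 3.6401, ∠ ≈ 74.05°
pole (1 + j14·0.2) = 1 + j2.8 → |·| ≈ 2.9732, ∠ ≈ 70.35°
|T| = 50 · 1 / (3.6401 · 2.9732) ≈ 4.6199
Gain = 20 log₁₀(4.6199) ≈ 13.29 dB
∠T = (0°) − (74.05° + 70.35°) = -144.40°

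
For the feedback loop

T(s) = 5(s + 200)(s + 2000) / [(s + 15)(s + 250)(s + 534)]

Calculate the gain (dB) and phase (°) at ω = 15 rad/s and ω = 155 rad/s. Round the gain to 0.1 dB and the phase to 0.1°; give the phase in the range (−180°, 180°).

At s = jω = j15:
zero (s+200): 200 + j15 → |·| = √(200²+15²) = √40225 ≈ 200.56, ∠ = arctan(15/200) ≈ 4.29°
zero (s+2000): 2000 + j15 → |·| = √(2000²+15²) = √4000225 ≈ 2000.1, ∠ = arctan(15/2000) ≈ 0.43°
pole (s+15): 15 + j15 → |·| = √(15²+15²) = √450 ≈ 21.213, ∠ = arctan(15/15) ≈ 45.00°
pole (s+250): 250 + j15 → |·| = √(250²+15²) = √62725 ≈ 250.45, ∠ = arctan(15/250) ≈ 3.43°
pole (s+534): 534 + j15 → |·| = √(534²+15²) = √285381 ≈ 534.21, ∠ = arctan(15/534) ≈ 1.61°
|T| = 5 · 4.0114e+05 / 2.8381e+06 ≈ 0.70671
Gain = 20 log₁₀(0.70671) ≈ -3.02 dB
∠T = 4.72° − 50.04° = -45.32°

At s = jω = j155:
zero (s+200): 200 + j155 → |·| = √(200²+155²) = √64025 ≈ 253.03, ∠ = arctan(155/200) ≈ 37.78°
zero (s+2000): 2000 + j155 → |·| = √(2000²+155²) = √4024025 ≈ 2006, ∠ = arctan(155/2000) ≈ 4.43°
pole (s+15): 15 + j155 → |·| = √(15²+155²) = √24250 ≈ 155.72, ∠ = arctan(155/15) ≈ 84.47°
pole (s+250): 250 + j155 → |·| = √(250²+155²) = √86525 ≈ 294.15, ∠ = arctan(155/250) ≈ 31.80°
pole (s+534): 534 + j155 → |·| = √(534²+155²) = √309181 ≈ 556.04, ∠ = arctan(155/534) ≈ 16.19°
|T| = 5 · 5.0758e+05 / 2.5469e+07 ≈ 0.099647
Gain = 20 log₁₀(0.099647) ≈ -20.03 dB
∠T = 42.21° − 132.46° = -90.25°

ω = 15: -3.0 dB, -45.3°; ω = 155: -20.0 dB, -90.3°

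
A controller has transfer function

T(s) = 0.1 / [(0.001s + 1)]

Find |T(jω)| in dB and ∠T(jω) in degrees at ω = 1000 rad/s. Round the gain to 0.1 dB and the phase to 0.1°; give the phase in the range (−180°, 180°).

-23.0 dB, -45.0°

At ω = 1000 rad/s:
pole (1 + j1000·0.001) = 1 + j1 → |·| ≈ 1.4142, ∠ ≈ 45.00°
|T| = 0.1 · 1 / (1.4142) ≈ 0.070711
Gain = 20 log₁₀(0.070711) ≈ -23.01 dB
∠T = (0°) − (45.00°) = -45.00°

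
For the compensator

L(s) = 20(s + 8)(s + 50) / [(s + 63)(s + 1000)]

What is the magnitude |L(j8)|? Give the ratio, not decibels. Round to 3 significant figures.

0.180

At s = jω = j8:
zero (s+8): 8 + j8 → |·| = √(8²+8²) = √128 ≈ 11.314, ∠ = arctan(8/8) ≈ 45.00°
zero (s+50): 50 + j8 → |·| = √(50²+8²) = √2564 ≈ 50.636, ∠ = arctan(8/50) ≈ 9.09°
pole (s+63): 63 + j8 → |·| = √(63²+8²) = √4033 ≈ 63.506, ∠ = arctan(8/63) ≈ 7.24°
pole (s+1000): 1000 + j8 → |·| = √(1000²+8²) = √1000064 ≈ 1000, ∠ = arctan(8/1000) ≈ 0.46°
|L| = 20 · 572.9 / 63506 ≈ 0.18042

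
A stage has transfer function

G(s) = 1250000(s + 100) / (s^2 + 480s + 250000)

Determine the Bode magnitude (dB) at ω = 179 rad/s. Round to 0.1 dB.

At s = jω = j179:
zero (s+100): 100 + j179 → |·| = √(100²+179²) = √42041 ≈ 205.04, ∠ = arctan(179/100) ≈ 60.81°
quadratic: (j179)² + 480·j179 + 250000 = 217959 + j85920 → |·| ≈ 2.3428e+05, ∠ ≈ 21.51°
|G| = 1250000 · 205.04 / 2.3428e+05 ≈ 1094
Gain = 20 log₁₀(1094) ≈ 60.78 dB

60.8 dB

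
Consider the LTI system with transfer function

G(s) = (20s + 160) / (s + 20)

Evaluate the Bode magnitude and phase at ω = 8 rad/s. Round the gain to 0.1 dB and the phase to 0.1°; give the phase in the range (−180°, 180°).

Substitute s = j8:
Numerator: 20(j8) + 160 = 160 + j160
Denominator: (j8) + 20 = 20 + j8
|N| = √(160² + 160²) ≈ 226.27, ∠N ≈ 45.00°
|D| = √(20² + 8²) ≈ 21.541, ∠D ≈ 21.80°
|G| = 226.27 / 21.541 ≈ 10.504
Gain = 20 log₁₀(10.504) ≈ 20.43 dB
∠G = 45.00° − 21.80° = 23.20°

20.4 dB, 23.2°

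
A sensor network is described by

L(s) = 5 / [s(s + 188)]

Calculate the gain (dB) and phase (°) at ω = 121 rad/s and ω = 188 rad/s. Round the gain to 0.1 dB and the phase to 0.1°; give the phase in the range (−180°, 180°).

At s = jω = j121:
pole (s+188): 188 + j121 → |·| = √(188²+121²) = √49985 ≈ 223.57, ∠ = arctan(121/188) ≈ 32.77°
pole at origin: |s| = 121, ∠ = 90.00° (in denominator)
|L| = 5 / 27052 ≈ 0.00018483
Gain = 20 log₁₀(0.00018483) ≈ -74.66 dB
∠L = 0.00° − 122.77° = -122.77°

At s = jω = j188:
pole (s+188): 188 + j188 → |·| = √(188²+188²) = √70688 ≈ 265.87, ∠ = arctan(188/188) ≈ 45.00°
pole at origin: |s| = 188, ∠ = 90.00° (in denominator)
|L| = 5 / 49984 ≈ 0.00010003
Gain = 20 log₁₀(0.00010003) ≈ -80.00 dB
∠L = 0.00° − 135.00° = -135.00°

ω = 121: -74.7 dB, -122.8°; ω = 188: -80.0 dB, -135.0°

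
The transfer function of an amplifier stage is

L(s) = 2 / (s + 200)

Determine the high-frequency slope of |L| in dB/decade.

-20 dB/decade

Each pole contributes −20 dB/decade at high frequency; each zero contributes +20 dB/decade.
Net: 0 zero(s) − 1 pole(s) → -20 dB/decade.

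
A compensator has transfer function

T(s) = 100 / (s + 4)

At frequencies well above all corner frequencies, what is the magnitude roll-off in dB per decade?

-20 dB/decade

Each pole contributes −20 dB/decade at high frequency; each zero contributes +20 dB/decade.
Net: 0 zero(s) − 1 pole(s) → -20 dB/decade.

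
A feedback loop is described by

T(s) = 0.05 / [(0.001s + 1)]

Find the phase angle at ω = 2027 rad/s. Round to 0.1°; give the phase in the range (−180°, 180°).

At ω = 2027 rad/s:
pole (1 + j2027·0.001) = 1 + j2.027 → |·| ≈ 2.2602, ∠ ≈ 63.74°
∠T = (0°) − (63.74°) = -63.74°

-63.7°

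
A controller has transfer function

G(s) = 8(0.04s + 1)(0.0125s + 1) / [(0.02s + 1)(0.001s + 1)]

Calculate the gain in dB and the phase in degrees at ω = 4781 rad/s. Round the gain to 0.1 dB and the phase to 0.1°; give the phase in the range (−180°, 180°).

45.8 dB, 11.2°

At ω = 4781 rad/s:
zero (1 + j4781·0.04) = 1 + j191.24 → |·| ≈ 191.24, ∠ ≈ 89.70°
zero (1 + j4781·0.0125) = 1 + j59.7625 → |·| ≈ 59.771, ∠ ≈ 89.04°
pole (1 + j4781·0.02) = 1 + j95.62 → |·| ≈ 95.625, ∠ ≈ 89.40°
pole (1 + j4781·0.001) = 1 + j4.781 → |·| ≈ 4.8845, ∠ ≈ 78.19°
|G| = 8 · 191.24 · 59.771 / (95.625 · 4.8845) ≈ 195.78
Gain = 20 log₁₀(195.78) ≈ 45.84 dB
∠G = (89.70° + 89.04°) − (89.40° + 78.19°) = 11.15°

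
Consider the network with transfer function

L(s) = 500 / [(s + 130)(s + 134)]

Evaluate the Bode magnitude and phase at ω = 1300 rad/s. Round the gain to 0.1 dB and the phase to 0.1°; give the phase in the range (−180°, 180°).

-70.7 dB, -168.4°

At s = jω = j1300:
pole (s+130): 130 + j1300 → |·| = √(130²+1300²) = √1706900 ≈ 1306.5, ∠ = arctan(1300/130) ≈ 84.29°
pole (s+134): 134 + j1300 → |·| = √(134²+1300²) = √1707956 ≈ 1306.9, ∠ = arctan(1300/134) ≈ 84.11°
|L| = 500 / 1.7075e+06 ≈ 0.00029283
Gain = 20 log₁₀(0.00029283) ≈ -70.67 dB
∠L = 0.00° − 168.40° = -168.40°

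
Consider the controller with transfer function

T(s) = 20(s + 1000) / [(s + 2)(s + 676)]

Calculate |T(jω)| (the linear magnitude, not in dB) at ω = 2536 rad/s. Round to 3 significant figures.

0.00819

At s = jω = j2536:
zero (s+1000): 1000 + j2536 → |·| = √(1000²+2536²) = √7431296 ≈ 2726, ∠ = arctan(2536/1000) ≈ 68.48°
pole (s+2): 2 + j2536 → |·| = √(2²+2536²) = √6431300 ≈ 2536, ∠ = arctan(2536/2) ≈ 89.95°
pole (s+676): 676 + j2536 → |·| = √(676²+2536²) = √6888272 ≈ 2624.6, ∠ = arctan(2536/676) ≈ 75.07°
|T| = 20 · 2726 / 6.656e+06 ≈ 0.0081911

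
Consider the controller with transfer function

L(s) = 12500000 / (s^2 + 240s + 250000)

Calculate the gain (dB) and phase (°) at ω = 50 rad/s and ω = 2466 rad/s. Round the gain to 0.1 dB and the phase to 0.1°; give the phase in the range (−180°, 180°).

At s = jω = j50:
quadratic: (j50)² + 240·j50 + 250000 = 247500 + j12000 → |·| ≈ 2.4779e+05, ∠ ≈ 2.78°
|L| = 12500000 / 2.4779e+05 ≈ 50.446
Gain = 20 log₁₀(50.446) ≈ 34.06 dB
∠L = 0.00° − 2.78° = -2.78°

At s = jω = j2466:
quadratic: (j2466)² + 240·j2466 + 250000 = -5831156 + j591840 → |·| ≈ 5.8611e+06, ∠ ≈ 174.20°
|L| = 12500000 / 5.8611e+06 ≈ 2.1327
Gain = 20 log₁₀(2.1327) ≈ 6.58 dB
∠L = 0.00° − 174.20° = -174.20°

ω = 50: 34.1 dB, -2.8°; ω = 2466: 6.6 dB, -174.2°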